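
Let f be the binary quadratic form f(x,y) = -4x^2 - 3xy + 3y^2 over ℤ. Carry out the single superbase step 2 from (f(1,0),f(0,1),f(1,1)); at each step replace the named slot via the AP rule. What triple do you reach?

start (-4,3,-4) = (f(1,0),f(0,1),f(1,1))
replace slot 2: 2·((-4)+(-4)) − 3 = -19 → (-4,-19,-4)

-4,-19,-4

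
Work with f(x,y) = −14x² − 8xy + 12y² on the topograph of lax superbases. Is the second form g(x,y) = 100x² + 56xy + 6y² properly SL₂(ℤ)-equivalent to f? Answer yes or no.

D₁ = 736, D₂ = 736
river cycle of f (length 12): (12, 8, -14), (-14, 20, 6), (6, 16, -20), (-20, 24, 2), (2, 24, -20), (-20, 16, 6), (6, 20, -14), (-14, 8, 12), (12, 16, -10), (-10, 24, 4), … (2 more)
river cycle of g (length 12): (6, 16, -20), (-20, 24, 2), (2, 24, -20), (-20, 16, 6), (6, 20, -14), (-14, 8, 12), (12, 16, -10), (-10, 24, 4), (4, 24, -10), (-10, 16, 12), … (2 more)
cycles coincide ⇒ equivalent

yes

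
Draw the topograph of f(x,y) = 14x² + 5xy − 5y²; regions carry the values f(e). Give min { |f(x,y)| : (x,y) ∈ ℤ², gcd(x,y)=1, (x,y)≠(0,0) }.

descent: ρ → (-5,15,4)  [lands on river]
river: ρ → (4,17,-1)
river: ρ → (-1,17,4)
river: ρ → (4,15,-5)
closes: descent 1, river 4
min |a| on river = 1

1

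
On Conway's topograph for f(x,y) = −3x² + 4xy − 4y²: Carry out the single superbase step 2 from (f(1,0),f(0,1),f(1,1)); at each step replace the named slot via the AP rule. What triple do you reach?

start (-3,-4,-3) = (f(1,0),f(0,1),f(1,1))
replace slot 2: 2·((-3)+(-3)) − (-4) = -8 → (-3,-8,-3)

-3,-8,-3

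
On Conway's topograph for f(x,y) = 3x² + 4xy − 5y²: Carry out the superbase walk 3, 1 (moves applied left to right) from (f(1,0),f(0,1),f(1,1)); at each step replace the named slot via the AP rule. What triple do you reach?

start (3,-5,2) = (f(1,0),f(0,1),f(1,1))
replace slot 3: 2·(3+(-5)) − 2 = -6 → (3,-5,-6)
replace slot 1: 2·((-5)+(-6)) − 3 = -25 → (-25,-5,-6)

-25,-5,-6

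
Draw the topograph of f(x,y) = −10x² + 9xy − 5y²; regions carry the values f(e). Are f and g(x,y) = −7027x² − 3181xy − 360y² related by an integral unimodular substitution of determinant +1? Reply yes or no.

D₁ = -119, D₂ = -119
f is negative-definite; reduce −f:
−f: flip: (10,-9,5)→(5,9,10)
−f: translate: b→-1 (≡9 mod 10), so (5,9,10)→(5,-1,6)
−f: reduced (well bottom): (5,-1,6) with a≤c, −a<b≤a
flip sign back: reduced form of f is (-5,1,-6)
g is negative-definite; reduce −g:
−g: flip: (7027,3181,360)→(360,-3181,7027)
−g: translate: b→-301 (≡-3181 mod 720), so (360,-3181,7027)→(360,-301,63)
−g: flip: (360,-301,63)→(63,301,360)
−g: translate: b→49 (≡301 mod 126), so (63,301,360)→(63,49,10)
−g: flip: (63,49,10)→(10,-49,63)
−g: translate: b→-9 (≡-49 mod 20), so (10,-49,63)→(10,-9,5)
−g: flip: (10,-9,5)→(5,9,10)
−g: translate: b→-1 (≡9 mod 10), so (5,9,10)→(5,-1,6)
−g: reduced (well bottom): (5,-1,6) with a≤c, −a<b≤a
flip sign back: reduced form of g is (-5,1,-6)
reduced forms (-5, 1, -6) vs (-5, 1, -6) ⇒ equivalent

yes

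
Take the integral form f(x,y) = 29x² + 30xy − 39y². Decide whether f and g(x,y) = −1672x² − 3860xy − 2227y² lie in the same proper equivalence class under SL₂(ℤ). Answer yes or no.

D₁ = 5424, D₂ = 5424
river cycle of f (length 24): (-39, 48, 20), (20, 72, -3), (-3, 72, 20), (20, 48, -39), (-39, 30, 29), (29, 28, -40), (-40, 52, 17), (17, 50, -43), (-43, 36, 24), (24, 60, -19), … (14 more)
river cycle of g (length 24): (-39, 48, 20), (20, 72, -3), (-3, 72, 20), (20, 48, -39), (-39, 30, 29), (29, 28, -40), (-40, 52, 17), (17, 50, -43), (-43, 36, 24), (24, 60, -19), … (14 more)
cycles coincide ⇒ equivalent

yes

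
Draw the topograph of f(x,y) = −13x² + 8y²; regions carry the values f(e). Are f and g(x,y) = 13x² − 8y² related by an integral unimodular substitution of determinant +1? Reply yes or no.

D₁ = 416, D₂ = 416
river cycle of f (length 6): (8, 16, -5), (-5, 14, 11), (11, 8, -8), (-8, 8, 11), (11, 14, -5), (-5, 16, 8)
river cycle of g (length 6): (-8, 16, 5), (5, 14, -11), (-11, 8, 8), (8, 8, -11), (-11, 14, 5), (5, 16, -8)
cycles differ ⇒ inequivalent

no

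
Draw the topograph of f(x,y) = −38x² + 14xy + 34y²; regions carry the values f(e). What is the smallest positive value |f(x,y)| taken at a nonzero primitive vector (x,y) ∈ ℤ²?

river: ρ → (34,54,-18)
river: ρ → (-18,54,34)
river: ρ → (34,14,-38)
river: ρ → (-38,62,10)
river: ρ → (10,58,-50)
river: ρ → (-50,42,18)
river: ρ → (18,66,-14)
river: ρ → (-14,46,58)
river: ρ → (58,70,-2)
river: ρ → (-2,70,58)
river: ρ → (58,46,-14)
river: ρ → (-14,66,18)
river: ρ → (18,42,-50)
river: ρ → (-50,58,10)
river: ρ → (10,62,-38)
river: ρ → (-38,14,34)
closes: descent 0, river 16
min |a| on river = 2

2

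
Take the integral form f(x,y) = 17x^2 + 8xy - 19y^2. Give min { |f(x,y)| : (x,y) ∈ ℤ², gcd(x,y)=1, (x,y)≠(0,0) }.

river: ρ → (-19,30,6)
river: ρ → (6,30,-19)
river: ρ → (-19,8,17)
river: ρ → (17,26,-10)
river: ρ → (-10,34,5)
river: ρ → (5,36,-3)
river: ρ → (-3,36,5)
river: ρ → (5,34,-10)
river: ρ → (-10,26,17)
river: ρ → (17,8,-19)
closes: descent 0, river 10
min |a| on river = 3

3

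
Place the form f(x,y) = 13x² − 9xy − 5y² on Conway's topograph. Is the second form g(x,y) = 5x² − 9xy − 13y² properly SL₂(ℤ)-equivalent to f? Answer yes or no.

D₁ = 341, D₂ = 341
river cycle of f (length 6): (-5, 9, 13), (13, 17, -1), (-1, 17, 13), (13, 9, -5), (-5, 11, 11), (11, 11, -5)
river cycle of g (length 6): (-13, 9, 5), (5, 11, -11), (-11, 11, 5), (5, 9, -13), (-13, 17, 1), (1, 17, -13)
cycles differ ⇒ inequivalent

no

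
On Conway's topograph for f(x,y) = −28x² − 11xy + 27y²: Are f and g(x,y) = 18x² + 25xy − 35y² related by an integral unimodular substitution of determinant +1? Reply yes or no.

D₁ = 3145, D₂ = 3145
river cycle of f (length 38): (27, 11, -28), (-28, 45, 10), (10, 55, -3), (-3, 53, 28), (28, 3, -28), (-28, 53, 3), (3, 55, -10), (-10, 45, 28), (28, 11, -27), (-27, 43, 12), … (28 more)
river cycle of g (length 38): (-35, 45, 8), (8, 51, -17), (-17, 51, 8), (8, 45, -35), (-35, 25, 18), (18, 47, -13), (-13, 31, 42), (42, 53, -2), (-2, 55, 15), (15, 35, -32), … (28 more)
cycles differ ⇒ inequivalent

no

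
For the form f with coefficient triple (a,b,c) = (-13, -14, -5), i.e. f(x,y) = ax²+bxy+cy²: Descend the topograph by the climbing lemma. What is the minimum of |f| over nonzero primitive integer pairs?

translate: b→-12 (≡14 mod 26), so (13,14,5)→(13,-12,4)
flip: (13,-12,4)→(4,12,13)
translate: b→4 (≡12 mod 8), so (4,12,13)→(4,4,5)
reduced (well bottom): (4,4,5) with a≤c, −a<b≤a
well minimum |f| = |-4| = 4 (negative-definite)

4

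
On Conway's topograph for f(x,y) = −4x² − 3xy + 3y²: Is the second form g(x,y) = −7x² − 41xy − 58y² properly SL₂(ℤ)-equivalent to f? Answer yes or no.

D₁ = 57, D₂ = 57
river cycle of f (length 6): (3, 3, -4), (-4, 5, 2), (2, 7, -1), (-1, 7, 2), (2, 5, -4), (-4, 3, 3)
river cycle of g (length 6): (2, 7, -1), (-1, 7, 2), (2, 5, -4), (-4, 3, 3), (3, 3, -4), (-4, 5, 2)
cycles coincide ⇒ equivalent

yes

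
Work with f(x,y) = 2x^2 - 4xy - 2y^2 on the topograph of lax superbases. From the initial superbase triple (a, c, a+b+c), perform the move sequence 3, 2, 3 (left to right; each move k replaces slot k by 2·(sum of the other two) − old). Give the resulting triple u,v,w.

start (2,-2,-4) = (f(1,0),f(0,1),f(1,1))
replace slot 3: 2·(2+(-2)) − (-4) = 4 → (2,-2,4)
replace slot 2: 2·(2+4) − (-2) = 14 → (2,14,4)
replace slot 3: 2·(2+14) − 4 = 28 → (2,14,28)

2,14,28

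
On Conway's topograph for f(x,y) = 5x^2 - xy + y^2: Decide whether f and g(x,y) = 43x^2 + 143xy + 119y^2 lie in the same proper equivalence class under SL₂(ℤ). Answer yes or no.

D₁ = -19, D₂ = -19
f: flip: (5,-1,1)→(1,1,5)
f: reduced (well bottom): (1,1,5) with a≤c, −a<b≤a
g: translate: b→-29 (≡143 mod 86), so (43,143,119)→(43,-29,5)
g: flip: (43,-29,5)→(5,29,43)
g: translate: b→-1 (≡29 mod 10), so (5,29,43)→(5,-1,1)
g: flip: (5,-1,1)→(1,1,5)
g: reduced (well bottom): (1,1,5) with a≤c, −a<b≤a
reduced forms (1, 1, 5) vs (1, 1, 5) ⇒ equivalent

yes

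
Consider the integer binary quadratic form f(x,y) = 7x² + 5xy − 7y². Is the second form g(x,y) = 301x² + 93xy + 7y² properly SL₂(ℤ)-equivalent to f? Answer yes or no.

D₁ = 221, D₂ = 221
river cycle of f (length 4): (-7, 9, 5), (5, 11, -5), (-5, 9, 7), (7, 5, -7)
river cycle of g (length 4): (7, 5, -7), (-7, 9, 5), (5, 11, -5), (-5, 9, 7)
cycles coincide ⇒ equivalent

yes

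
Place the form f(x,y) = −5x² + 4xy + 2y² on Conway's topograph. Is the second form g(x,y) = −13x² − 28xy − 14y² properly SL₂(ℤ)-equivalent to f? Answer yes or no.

D₁ = 56, D₂ = 56
river cycle of f (length 4): (2, 4, -5), (-5, 6, 1), (1, 6, -5), (-5, 4, 2)
river cycle of g (length 4): (1, 6, -5), (-5, 4, 2), (2, 4, -5), (-5, 6, 1)
cycles coincide ⇒ equivalent

yes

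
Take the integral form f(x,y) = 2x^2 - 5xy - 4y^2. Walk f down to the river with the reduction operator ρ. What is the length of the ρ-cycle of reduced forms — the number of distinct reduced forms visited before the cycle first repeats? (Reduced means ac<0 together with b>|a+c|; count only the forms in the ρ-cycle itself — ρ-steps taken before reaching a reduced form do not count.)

D = 57, ⌊√D⌋ = 7
descent: ρ → (-4,5,2)  [lands on river]
river: ρ → (2,7,-1)
river: ρ → (-1,7,2)
river: ρ → (2,5,-4)
river: ρ → (-4,3,3)
river: ρ → (3,3,-4)
ρ-cycle length = 6 (tail of 1 descent step not counted)

6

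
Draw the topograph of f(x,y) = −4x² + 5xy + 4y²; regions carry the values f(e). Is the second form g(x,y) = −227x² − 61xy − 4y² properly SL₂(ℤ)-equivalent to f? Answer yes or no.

D₁ = 89, D₂ = 89
river cycle of f (length 14): (4, 3, -5), (-5, 7, 2), (2, 9, -1), (-1, 9, 2), (2, 7, -5), (-5, 3, 4), (4, 5, -4), (-4, 3, 5), (5, 7, -2), (-2, 9, 1), … (4 more)
river cycle of g (length 14): (-4, 5, 4), (4, 3, -5), (-5, 7, 2), (2, 9, -1), (-1, 9, 2), (2, 7, -5), (-5, 3, 4), (4, 5, -4), (-4, 3, 5), (5, 7, -2), … (4 more)
cycles coincide ⇒ equivalent

yes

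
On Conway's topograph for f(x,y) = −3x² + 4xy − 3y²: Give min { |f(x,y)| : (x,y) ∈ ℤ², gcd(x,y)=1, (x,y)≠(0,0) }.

translate: b→2 (≡-4 mod 6), so (3,-4,3)→(3,2,2)
flip: (3,2,2)→(2,-2,3)
translate: b→2 (≡-2 mod 4), so (2,-2,3)→(2,2,3)
reduced (well bottom): (2,2,3) with a≤c, −a<b≤a
well minimum |f| = |-2| = 2 (negative-definite)

2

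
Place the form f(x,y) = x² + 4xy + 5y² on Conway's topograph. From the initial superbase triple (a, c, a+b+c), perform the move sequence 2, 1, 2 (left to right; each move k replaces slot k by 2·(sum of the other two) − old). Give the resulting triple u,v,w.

start (1,5,10) = (f(1,0),f(0,1),f(1,1))
replace slot 2: 2·(1+10) − 5 = 17 → (1,17,10)
replace slot 1: 2·(17+10) − 1 = 53 → (53,17,10)
replace slot 2: 2·(53+10) − 17 = 109 → (53,109,10)

53,109,10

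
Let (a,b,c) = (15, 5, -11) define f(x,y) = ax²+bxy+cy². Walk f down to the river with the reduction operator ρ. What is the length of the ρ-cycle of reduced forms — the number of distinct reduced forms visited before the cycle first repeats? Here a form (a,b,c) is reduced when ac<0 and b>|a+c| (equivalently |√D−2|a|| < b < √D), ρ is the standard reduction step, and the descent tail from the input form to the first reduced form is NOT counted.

D = 685, ⌊√D⌋ = 26
river: ρ → (-11,17,9)
river: ρ → (9,19,-9)
river: ρ → (-9,17,11)
river: ρ → (11,5,-15)
river: ρ → (-15,25,1)
river: ρ → (1,25,-15)
river: ρ → (-15,5,11)
river: ρ → (11,17,-9)
river: ρ → (-9,19,9)
river: ρ → (9,17,-11)
river: ρ → (-11,5,15)
river: ρ → (15,25,-1)
river: ρ → (-1,25,15)
river: ρ → (15,5,-11)
ρ-cycle length = 14 (tail of 0 descent steps not counted)

14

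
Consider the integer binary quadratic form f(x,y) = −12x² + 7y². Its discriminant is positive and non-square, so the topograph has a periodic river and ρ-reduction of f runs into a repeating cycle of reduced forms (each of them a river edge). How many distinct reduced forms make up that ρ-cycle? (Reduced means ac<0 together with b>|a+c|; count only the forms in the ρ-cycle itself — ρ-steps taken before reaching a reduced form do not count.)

D = 336, ⌊√D⌋ = 18
descent: ρ → (7,14,-5)  [lands on river]
river: ρ → (-5,16,4)
river: ρ → (4,16,-5)
river: ρ → (-5,14,7)
ρ-cycle length = 4 (tail of 1 descent step not counted)

4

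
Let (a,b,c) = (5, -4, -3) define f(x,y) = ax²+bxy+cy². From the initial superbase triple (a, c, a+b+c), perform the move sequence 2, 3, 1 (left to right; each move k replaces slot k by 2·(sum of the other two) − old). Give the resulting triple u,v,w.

start (5,-3,-2) = (f(1,0),f(0,1),f(1,1))
replace slot 2: 2·(5+(-2)) − (-3) = 9 → (5,9,-2)
replace slot 3: 2·(5+9) − (-2) = 30 → (5,9,30)
replace slot 1: 2·(9+30) − 5 = 73 → (73,9,30)

73,9,30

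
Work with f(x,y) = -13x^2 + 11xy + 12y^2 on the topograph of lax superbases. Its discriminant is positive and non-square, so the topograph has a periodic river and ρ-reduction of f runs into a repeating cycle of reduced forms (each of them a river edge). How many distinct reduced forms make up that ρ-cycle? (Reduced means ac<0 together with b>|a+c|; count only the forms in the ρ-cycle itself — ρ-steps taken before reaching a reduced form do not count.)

D = 745, ⌊√D⌋ = 27
river: ρ → (12,13,-12)
river: ρ → (-12,11,13)
river: ρ → (13,15,-10)
river: ρ → (-10,25,3)
river: ρ → (3,23,-18)
river: ρ → (-18,13,8)
river: ρ → (8,19,-12)
river: ρ → (-12,5,15)
river: ρ → (15,25,-2)
river: ρ → (-2,27,2)
river: ρ → (2,25,-15)
river: ρ → (-15,5,12)
river: ρ → (12,19,-8)
river: ρ → (-8,13,18)
river: ρ → (18,23,-3)
river: ρ → (-3,25,10)
river: ρ → (10,15,-13)
river: ρ → (-13,11,12)
ρ-cycle length = 18 (tail of 0 descent steps not counted)

18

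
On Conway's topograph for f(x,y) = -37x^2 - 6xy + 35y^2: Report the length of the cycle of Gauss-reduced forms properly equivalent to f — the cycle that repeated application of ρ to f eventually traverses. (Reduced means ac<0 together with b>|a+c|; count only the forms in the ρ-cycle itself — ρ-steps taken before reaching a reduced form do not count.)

D = 5216, ⌊√D⌋ = 72
descent: ρ → (35,6,-37)  [lands on river]
river: ρ → (-37,68,4)
river: ρ → (4,68,-37)
river: ρ → (-37,6,35)
river: ρ → (35,64,-8)
river: ρ → (-8,64,35)
ρ-cycle length = 6 (tail of 1 descent step not counted)

6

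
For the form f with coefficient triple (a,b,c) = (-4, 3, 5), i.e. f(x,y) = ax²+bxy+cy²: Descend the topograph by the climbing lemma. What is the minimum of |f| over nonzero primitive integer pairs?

river: ρ → (5,7,-2)
river: ρ → (-2,9,1)
river: ρ → (1,9,-2)
river: ρ → (-2,7,5)
river: ρ → (5,3,-4)
river: ρ → (-4,5,4)
river: ρ → (4,3,-5)
river: ρ → (-5,7,2)
river: ρ → (2,9,-1)
river: ρ → (-1,9,2)
river: ρ → (2,7,-5)
river: ρ → (-5,3,4)
river: ρ → (4,5,-4)
river: ρ → (-4,3,5)
closes: descent 0, river 14
min |a| on river = 1

1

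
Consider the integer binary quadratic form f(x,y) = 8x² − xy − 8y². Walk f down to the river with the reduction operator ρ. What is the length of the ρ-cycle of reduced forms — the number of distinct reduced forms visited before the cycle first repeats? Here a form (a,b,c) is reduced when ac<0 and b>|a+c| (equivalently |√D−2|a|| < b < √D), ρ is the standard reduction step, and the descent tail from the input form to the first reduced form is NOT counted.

D = 257, ⌊√D⌋ = 16
descent: ρ → (-8,1,8)  [lands on river]
river: ρ → (8,15,-1)
river: ρ → (-1,15,8)
river: ρ → (8,1,-8)
river: ρ → (-8,15,1)
river: ρ → (1,15,-8)
ρ-cycle length = 6 (tail of 1 descent step not counted)

6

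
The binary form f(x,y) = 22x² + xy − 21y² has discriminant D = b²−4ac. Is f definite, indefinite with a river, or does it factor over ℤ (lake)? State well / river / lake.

D = b²−4ac = 1² − 4·22·(-21) = 1849
D = 43² is a perfect square ⇒ form factors over ℤ ⇒ lakes

lake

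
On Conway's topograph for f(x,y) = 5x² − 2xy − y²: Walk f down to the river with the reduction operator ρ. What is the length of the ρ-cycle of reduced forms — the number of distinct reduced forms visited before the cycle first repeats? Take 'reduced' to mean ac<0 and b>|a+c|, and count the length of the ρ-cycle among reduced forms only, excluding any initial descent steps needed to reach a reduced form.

D = 24, ⌊√D⌋ = 4
descent: ρ → (-1,4,2)  [lands on river]
river: ρ → (2,4,-1)
ρ-cycle length = 2 (tail of 1 descent step not counted)

2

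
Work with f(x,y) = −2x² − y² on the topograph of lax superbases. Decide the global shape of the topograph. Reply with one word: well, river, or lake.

D = b²−4ac = 0² − 4·(-2)·(-1) = -8
D < 0 ⇒ definite ⇒ every region one sign ⇒ single well

well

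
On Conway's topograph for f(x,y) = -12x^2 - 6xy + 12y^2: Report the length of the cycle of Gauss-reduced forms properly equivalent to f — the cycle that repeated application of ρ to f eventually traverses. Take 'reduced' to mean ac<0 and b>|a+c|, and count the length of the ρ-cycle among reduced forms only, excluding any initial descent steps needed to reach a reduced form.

D = 612, ⌊√D⌋ = 24
descent: ρ → (12,6,-12)  [lands on river]
river: ρ → (-12,18,6)
river: ρ → (6,18,-12)
river: ρ → (-12,6,12)
river: ρ → (12,18,-6)
river: ρ → (-6,18,12)
ρ-cycle length = 6 (tail of 1 descent step not counted)

6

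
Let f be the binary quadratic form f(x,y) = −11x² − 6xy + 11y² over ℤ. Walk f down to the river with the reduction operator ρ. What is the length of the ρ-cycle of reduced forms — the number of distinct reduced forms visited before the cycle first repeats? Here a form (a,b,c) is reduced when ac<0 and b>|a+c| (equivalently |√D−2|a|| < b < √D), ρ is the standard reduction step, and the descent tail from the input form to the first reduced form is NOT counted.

D = 520, ⌊√D⌋ = 22
descent: ρ → (11,6,-11)  [lands on river]
river: ρ → (-11,16,6)
river: ρ → (6,20,-5)
river: ρ → (-5,20,6)
river: ρ → (6,16,-11)
river: ρ → (-11,6,11)
river: ρ → (11,16,-6)
river: ρ → (-6,20,5)
river: ρ → (5,20,-6)
river: ρ → (-6,16,11)
ρ-cycle length = 10 (tail of 1 descent step not counted)

10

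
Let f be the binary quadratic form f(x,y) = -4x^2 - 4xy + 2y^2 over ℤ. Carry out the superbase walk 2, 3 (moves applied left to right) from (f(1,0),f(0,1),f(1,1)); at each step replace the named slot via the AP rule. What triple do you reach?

start (-4,2,-6) = (f(1,0),f(0,1),f(1,1))
replace slot 2: 2·((-4)+(-6)) − 2 = -22 → (-4,-22,-6)
replace slot 3: 2·((-4)+(-22)) − (-6) = -46 → (-4,-22,-46)

-4,-22,-46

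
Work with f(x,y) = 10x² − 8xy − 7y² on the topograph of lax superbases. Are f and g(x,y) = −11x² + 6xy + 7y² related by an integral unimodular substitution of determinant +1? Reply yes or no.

D₁ = 344, D₂ = 344
river cycle of f (length 10): (-7, 8, 10), (10, 12, -5), (-5, 18, 1), (1, 18, -5), (-5, 12, 10), (10, 8, -7), (-7, 6, 11), (11, 16, -2), (-2, 16, 11), (11, 6, -7)
river cycle of g (length 10): (7, 8, -10), (-10, 12, 5), (5, 18, -1), (-1, 18, 5), (5, 12, -10), (-10, 8, 7), (7, 6, -11), (-11, 16, 2), (2, 16, -11), (-11, 6, 7)
cycles differ ⇒ inequivalent

no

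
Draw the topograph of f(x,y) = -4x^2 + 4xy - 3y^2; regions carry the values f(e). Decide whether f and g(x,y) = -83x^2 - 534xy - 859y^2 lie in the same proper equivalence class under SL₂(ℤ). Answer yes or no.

D₁ = -32, D₂ = -32
f is negative-definite; reduce −f:
−f: translate: b→4 (≡-4 mod 8), so (4,-4,3)→(4,4,3)
−f: flip: (4,4,3)→(3,-4,4)
−f: translate: b→2 (≡-4 mod 6), so (3,-4,4)→(3,2,3)
−f: reduced (well bottom): (3,2,3) with a≤c, −a<b≤a
flip sign back: reduced form of f is (-3,-2,-3)
g is negative-definite; reduce −g:
−g: translate: b→36 (≡534 mod 166), so (83,534,859)→(83,36,4)
−g: flip: (83,36,4)→(4,-36,83)
−g: translate: b→4 (≡-36 mod 8), so (4,-36,83)→(4,4,3)
−g: flip: (4,4,3)→(3,-4,4)
−g: translate: b→2 (≡-4 mod 6), so (3,-4,4)→(3,2,3)
−g: reduced (well bottom): (3,2,3) with a≤c, −a<b≤a
flip sign back: reduced form of g is (-3,-2,-3)
reduced forms (-3, -2, -3) vs (-3, -2, -3) ⇒ equivalent

yes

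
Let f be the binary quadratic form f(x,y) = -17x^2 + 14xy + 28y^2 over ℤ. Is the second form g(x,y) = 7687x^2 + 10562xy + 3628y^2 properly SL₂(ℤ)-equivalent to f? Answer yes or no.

D₁ = 2100, D₂ = 2100
river cycle of f (length 10): (28, 42, -3), (-3, 42, 28), (28, 14, -17), (-17, 20, 25), (25, 30, -12), (-12, 42, 7), (7, 42, -12), (-12, 30, 25), (25, 20, -17), (-17, 14, 28)
river cycle of g (length 10): (28, 42, -3), (-3, 42, 28), (28, 14, -17), (-17, 20, 25), (25, 30, -12), (-12, 42, 7), (7, 42, -12), (-12, 30, 25), (25, 20, -17), (-17, 14, 28)
cycles coincide ⇒ equivalent

yes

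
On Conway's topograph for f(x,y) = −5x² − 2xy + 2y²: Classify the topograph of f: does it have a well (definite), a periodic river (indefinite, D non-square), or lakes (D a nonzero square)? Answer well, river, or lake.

D = b²−4ac = (-2)² − 4·(-5)·2 = 44
D > 0 non-square ⇒ indefinite ⇒ periodic river

river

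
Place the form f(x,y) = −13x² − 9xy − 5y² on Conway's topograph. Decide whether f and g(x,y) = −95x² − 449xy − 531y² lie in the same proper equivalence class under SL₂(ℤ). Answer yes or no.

D₁ = -179, D₂ = -179
f is negative-definite; reduce −f:
−f: flip: (13,9,5)→(5,-9,13)
−f: translate: b→1 (≡-9 mod 10), so (5,-9,13)→(5,1,9)
−f: reduced (well bottom): (5,1,9) with a≤c, −a<b≤a
flip sign back: reduced form of f is (-5,-1,-9)
g is negative-definite; reduce −g:
−g: translate: b→69 (≡449 mod 190), so (95,449,531)→(95,69,13)
−g: flip: (95,69,13)→(13,-69,95)
−g: translate: b→9 (≡-69 mod 26), so (13,-69,95)→(13,9,5)
−g: flip: (13,9,5)→(5,-9,13)
−g: translate: b→1 (≡-9 mod 10), so (5,-9,13)→(5,1,9)
−g: reduced (well bottom): (5,1,9) with a≤c, −a<b≤a
flip sign back: reduced form of g is (-5,-1,-9)
reduced forms (-5, -1, -9) vs (-5, -1, -9) ⇒ equivalent

yes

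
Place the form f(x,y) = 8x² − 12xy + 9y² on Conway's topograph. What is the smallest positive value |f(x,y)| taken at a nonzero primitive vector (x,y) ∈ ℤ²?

translate: b→4 (≡-12 mod 16), so (8,-12,9)→(8,4,5)
flip: (8,4,5)→(5,-4,8)
reduced (well bottom): (5,-4,8) with a≤c, −a<b≤a
well minimum = a = 5

5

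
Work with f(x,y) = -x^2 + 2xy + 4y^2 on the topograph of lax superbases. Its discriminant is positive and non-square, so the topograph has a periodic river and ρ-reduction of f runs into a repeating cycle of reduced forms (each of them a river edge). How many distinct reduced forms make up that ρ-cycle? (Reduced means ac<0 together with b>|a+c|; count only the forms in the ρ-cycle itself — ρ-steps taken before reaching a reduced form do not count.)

D = 20, ⌊√D⌋ = 4
descent: ρ → (4,-2,-1)
descent: ρ → (-1,4,1)  [lands on river]
river: ρ → (1,4,-1)
ρ-cycle length = 2 (tail of 2 descent steps not counted)

2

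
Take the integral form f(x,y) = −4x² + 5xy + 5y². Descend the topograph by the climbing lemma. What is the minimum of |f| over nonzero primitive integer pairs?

river: ρ → (5,5,-4)
river: ρ → (-4,3,6)
river: ρ → (6,9,-1)
river: ρ → (-1,9,6)
river: ρ → (6,3,-4)
river: ρ → (-4,5,5)
closes: descent 0, river 6
min |a| on river = 1

1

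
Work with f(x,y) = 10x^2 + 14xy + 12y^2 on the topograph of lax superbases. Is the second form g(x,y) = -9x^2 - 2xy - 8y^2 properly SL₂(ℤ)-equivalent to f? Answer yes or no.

D₁ = -284, D₂ = -284
f: translate: b→-6 (≡14 mod 20), so (10,14,12)→(10,-6,8)
f: flip: (10,-6,8)→(8,6,10)
f: reduced (well bottom): (8,6,10) with a≤c, −a<b≤a
g is negative-definite; reduce −g:
−g: flip: (9,2,8)→(8,-2,9)
−g: reduced (well bottom): (8,-2,9) with a≤c, −a<b≤a
flip sign back: reduced form of g is (-8,2,-9)
reduced forms (8, 6, 10) vs (-8, 2, -9) ⇒ inequivalent

no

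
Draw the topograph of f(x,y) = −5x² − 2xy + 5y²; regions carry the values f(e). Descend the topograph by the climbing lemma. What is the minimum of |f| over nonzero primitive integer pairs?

descent: ρ → (5,2,-5)  [lands on river]
river: ρ → (-5,8,2)
river: ρ → (2,8,-5)
river: ρ → (-5,2,5)
river: ρ → (5,8,-2)
river: ρ → (-2,8,5)
closes: descent 1, river 6
min |a| on river = 2

2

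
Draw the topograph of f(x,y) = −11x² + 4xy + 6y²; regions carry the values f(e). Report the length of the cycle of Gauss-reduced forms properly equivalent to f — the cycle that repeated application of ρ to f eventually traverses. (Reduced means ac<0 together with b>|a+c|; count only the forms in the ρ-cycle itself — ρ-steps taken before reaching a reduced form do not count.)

D = 280, ⌊√D⌋ = 16
descent: ρ → (6,8,-9)  [lands on river]
river: ρ → (-9,10,5)
river: ρ → (5,10,-9)
river: ρ → (-9,8,6)
river: ρ → (6,16,-1)
river: ρ → (-1,16,6)
ρ-cycle length = 6 (tail of 1 descent step not counted)

6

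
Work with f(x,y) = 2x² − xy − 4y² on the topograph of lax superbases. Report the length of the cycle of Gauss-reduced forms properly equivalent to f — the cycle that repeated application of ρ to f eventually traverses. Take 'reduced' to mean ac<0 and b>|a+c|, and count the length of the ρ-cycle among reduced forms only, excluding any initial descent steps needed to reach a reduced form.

D = 33, ⌊√D⌋ = 5
descent: ρ → (-4,1,2)
descent: ρ → (2,3,-3)  [lands on river]
river: ρ → (-3,3,2)
river: ρ → (2,5,-1)
river: ρ → (-1,5,2)
ρ-cycle length = 4 (tail of 2 descent steps not counted)

4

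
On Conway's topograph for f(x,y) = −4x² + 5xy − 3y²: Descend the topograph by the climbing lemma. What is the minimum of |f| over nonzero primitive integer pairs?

translate: b→3 (≡-5 mod 8), so (4,-5,3)→(4,3,2)
flip: (4,3,2)→(2,-3,4)
translate: b→1 (≡-3 mod 4), so (2,-3,4)→(2,1,3)
reduced (well bottom): (2,1,3) with a≤c, −a<b≤a
well minimum |f| = |-2| = 2 (negative-definite)

2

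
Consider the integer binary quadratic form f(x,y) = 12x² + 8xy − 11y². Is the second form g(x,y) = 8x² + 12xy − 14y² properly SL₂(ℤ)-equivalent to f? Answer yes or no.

D₁ = 592, D₂ = 592
river cycle of f (length 6): (-11, 14, 9), (9, 22, -3), (-3, 20, 16), (16, 12, -7), (-7, 16, 12), (12, 8, -11)
river cycle of g (length 6): (-14, 16, 6), (6, 20, -8), (-8, 12, 14), (14, 16, -6), (-6, 20, 8), (8, 12, -14)
cycles differ ⇒ inequivalent

no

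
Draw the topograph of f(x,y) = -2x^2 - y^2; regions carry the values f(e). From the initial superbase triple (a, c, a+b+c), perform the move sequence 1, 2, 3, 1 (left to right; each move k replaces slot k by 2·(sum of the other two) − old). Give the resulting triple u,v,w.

start (-2,-1,-3) = (f(1,0),f(0,1),f(1,1))
replace slot 1: 2·((-1)+(-3)) − (-2) = -6 → (-6,-1,-3)
replace slot 2: 2·((-6)+(-3)) − (-1) = -17 → (-6,-17,-3)
replace slot 3: 2·((-6)+(-17)) − (-3) = -43 → (-6,-17,-43)
replace slot 1: 2·((-17)+(-43)) − (-6) = -114 → (-114,-17,-43)

-114,-17,-43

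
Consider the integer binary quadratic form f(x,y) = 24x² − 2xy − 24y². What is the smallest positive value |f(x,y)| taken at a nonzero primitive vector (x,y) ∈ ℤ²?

descent: ρ → (-24,2,24)  [lands on river]
river: ρ → (24,46,-2)
river: ρ → (-2,46,24)
river: ρ → (24,2,-24)
river: ρ → (-24,46,2)
river: ρ → (2,46,-24)
closes: descent 1, river 6
min |a| on river = 2

2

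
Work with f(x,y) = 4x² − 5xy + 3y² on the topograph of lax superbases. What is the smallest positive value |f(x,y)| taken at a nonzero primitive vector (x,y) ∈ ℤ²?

translate: b→3 (≡-5 mod 8), so (4,-5,3)→(4,3,2)
flip: (4,3,2)→(2,-3,4)
translate: b→1 (≡-3 mod 4), so (2,-3,4)→(2,1,3)
reduced (well bottom): (2,1,3) with a≤c, −a<b≤a
well minimum = a = 2

2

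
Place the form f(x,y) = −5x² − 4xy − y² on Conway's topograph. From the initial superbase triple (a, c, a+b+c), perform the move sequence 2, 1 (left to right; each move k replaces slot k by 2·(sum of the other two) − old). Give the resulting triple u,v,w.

start (-5,-1,-10) = (f(1,0),f(0,1),f(1,1))
replace slot 2: 2·((-5)+(-10)) − (-1) = -29 → (-5,-29,-10)
replace slot 1: 2·((-29)+(-10)) − (-5) = -73 → (-73,-29,-10)

-73,-29,-10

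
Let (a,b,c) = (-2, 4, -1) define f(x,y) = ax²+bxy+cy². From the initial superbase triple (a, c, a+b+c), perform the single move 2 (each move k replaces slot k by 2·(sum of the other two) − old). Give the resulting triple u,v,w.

start (-2,-1,1) = (f(1,0),f(0,1),f(1,1))
replace slot 2: 2·((-2)+1) − (-1) = -1 → (-2,-1,1)

-2,-1,1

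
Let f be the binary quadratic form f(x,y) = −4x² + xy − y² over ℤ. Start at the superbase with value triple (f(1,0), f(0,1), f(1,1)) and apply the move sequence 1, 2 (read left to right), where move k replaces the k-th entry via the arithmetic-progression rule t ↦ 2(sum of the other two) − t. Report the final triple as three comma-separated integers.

start (-4,-1,-4) = (f(1,0),f(0,1),f(1,1))
replace slot 1: 2·((-1)+(-4)) − (-4) = -6 → (-6,-1,-4)
replace slot 2: 2·((-6)+(-4)) − (-1) = -19 → (-6,-19,-4)

-6,-19,-4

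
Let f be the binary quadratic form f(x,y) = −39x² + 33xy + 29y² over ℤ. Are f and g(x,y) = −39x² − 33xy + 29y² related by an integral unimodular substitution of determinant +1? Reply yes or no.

D₁ = 5613, D₂ = 5613
river cycle of f (length 10): (29, 25, -43), (-43, 61, 11), (11, 71, -13), (-13, 59, 41), (41, 23, -31), (-31, 39, 33), (33, 27, -37), (-37, 47, 23), (23, 45, -39), (-39, 33, 29)
river cycle of g (length 10): (29, 33, -39), (-39, 45, 23), (23, 47, -37), (-37, 27, 33), (33, 39, -31), (-31, 23, 41), (41, 59, -13), (-13, 71, 11), (11, 61, -43), (-43, 25, 29)
cycles differ ⇒ inequivalent

no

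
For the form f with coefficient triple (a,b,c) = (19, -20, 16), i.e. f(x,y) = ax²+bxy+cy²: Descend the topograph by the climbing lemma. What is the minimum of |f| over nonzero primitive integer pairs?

translate: b→18 (≡-20 mod 38), so (19,-20,16)→(19,18,15)
flip: (19,18,15)→(15,-18,19)
translate: b→12 (≡-18 mod 30), so (15,-18,19)→(15,12,16)
reduced (well bottom): (15,12,16) with a≤c, −a<b≤a
well minimum = a = 15

15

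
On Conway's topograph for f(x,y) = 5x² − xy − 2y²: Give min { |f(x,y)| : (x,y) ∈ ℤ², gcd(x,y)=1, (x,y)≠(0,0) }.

descent: ρ → (-2,5,2)  [lands on river]
river: ρ → (2,3,-4)
river: ρ → (-4,5,1)
river: ρ → (1,5,-4)
river: ρ → (-4,3,2)
river: ρ → (2,5,-2)
river: ρ → (-2,3,4)
river: ρ → (4,5,-1)
river: ρ → (-1,5,4)
river: ρ → (4,3,-2)
closes: descent 1, river 10
min |a| on river = 1

1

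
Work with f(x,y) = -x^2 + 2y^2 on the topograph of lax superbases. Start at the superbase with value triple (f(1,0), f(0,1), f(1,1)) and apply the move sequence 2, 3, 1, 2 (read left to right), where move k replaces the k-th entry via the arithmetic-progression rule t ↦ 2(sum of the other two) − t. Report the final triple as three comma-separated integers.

start (-1,2,1) = (f(1,0),f(0,1),f(1,1))
replace slot 2: 2·((-1)+1) − 2 = -2 → (-1,-2,1)
replace slot 3: 2·((-1)+(-2)) − 1 = -7 → (-1,-2,-7)
replace slot 1: 2·((-2)+(-7)) − (-1) = -17 → (-17,-2,-7)
replace slot 2: 2·((-17)+(-7)) − (-2) = -46 → (-17,-46,-7)

-17,-46,-7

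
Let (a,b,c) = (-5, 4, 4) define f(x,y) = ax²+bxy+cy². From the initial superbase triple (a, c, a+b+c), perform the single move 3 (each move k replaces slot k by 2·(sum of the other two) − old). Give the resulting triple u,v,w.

start (-5,4,3) = (f(1,0),f(0,1),f(1,1))
replace slot 3: 2·((-5)+4) − 3 = -5 → (-5,4,-5)

-5,4,-5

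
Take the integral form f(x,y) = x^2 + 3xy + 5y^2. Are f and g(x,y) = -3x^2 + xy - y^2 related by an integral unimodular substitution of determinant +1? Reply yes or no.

D₁ = -11, D₂ = -11
f: translate: b→1 (≡3 mod 2), so (1,3,5)→(1,1,3)
f: reduced (well bottom): (1,1,3) with a≤c, −a<b≤a
g is negative-definite; reduce −g:
−g: flip: (3,-1,1)→(1,1,3)
−g: reduced (well bottom): (1,1,3) with a≤c, −a<b≤a
flip sign back: reduced form of g is (-1,-1,-3)
reduced forms (1, 1, 3) vs (-1, -1, -3) ⇒ inequivalent

no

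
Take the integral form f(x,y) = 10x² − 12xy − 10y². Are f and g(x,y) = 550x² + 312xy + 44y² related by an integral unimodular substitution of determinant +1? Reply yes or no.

D₁ = 544, D₂ = 544
river cycle of f (length 6): (-10, 12, 10), (10, 8, -12), (-12, 16, 6), (6, 20, -6), (-6, 16, 12), (12, 8, -10)
river cycle of g (length 6): (6, 20, -6), (-6, 16, 12), (12, 8, -10), (-10, 12, 10), (10, 8, -12), (-12, 16, 6)
cycles coincide ⇒ equivalent

yes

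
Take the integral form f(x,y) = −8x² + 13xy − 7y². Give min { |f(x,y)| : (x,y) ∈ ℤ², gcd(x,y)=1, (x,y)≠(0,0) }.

translate: b→3 (≡-13 mod 16), so (8,-13,7)→(8,3,2)
flip: (8,3,2)→(2,-3,8)
translate: b→1 (≡-3 mod 4), so (2,-3,8)→(2,1,7)
reduced (well bottom): (2,1,7) with a≤c, −a<b≤a
well minimum |f| = |-2| = 2 (negative-definite)

2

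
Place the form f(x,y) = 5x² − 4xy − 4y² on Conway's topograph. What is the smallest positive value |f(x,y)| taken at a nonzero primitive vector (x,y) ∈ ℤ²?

descent: ρ → (-4,4,5)  [lands on river]
river: ρ → (5,6,-3)
river: ρ → (-3,6,5)
river: ρ → (5,4,-4)
closes: descent 1, river 4
min |a| on river = 3

3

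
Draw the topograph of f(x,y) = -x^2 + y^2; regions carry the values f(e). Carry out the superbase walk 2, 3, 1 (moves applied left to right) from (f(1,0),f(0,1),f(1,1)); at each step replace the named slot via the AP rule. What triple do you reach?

start (-1,1,0) = (f(1,0),f(0,1),f(1,1))
replace slot 2: 2·((-1)+0) − 1 = -3 → (-1,-3,0)
replace slot 3: 2·((-1)+(-3)) − 0 = -8 → (-1,-3,-8)
replace slot 1: 2·((-3)+(-8)) − (-1) = -21 → (-21,-3,-8)

-21,-3,-8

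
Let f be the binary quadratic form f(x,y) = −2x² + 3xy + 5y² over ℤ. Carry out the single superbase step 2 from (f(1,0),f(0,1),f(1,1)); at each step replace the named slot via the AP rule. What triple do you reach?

start (-2,5,6) = (f(1,0),f(0,1),f(1,1))
replace slot 2: 2·((-2)+6) − 5 = 3 → (-2,3,6)

-2,3,6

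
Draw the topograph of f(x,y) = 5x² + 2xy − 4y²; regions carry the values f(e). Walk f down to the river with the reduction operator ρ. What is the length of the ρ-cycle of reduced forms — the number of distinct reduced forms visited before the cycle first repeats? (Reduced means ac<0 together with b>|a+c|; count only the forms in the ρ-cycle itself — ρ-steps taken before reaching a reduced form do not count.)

D = 84, ⌊√D⌋ = 9
river: ρ → (-4,6,3)
river: ρ → (3,6,-4)
river: ρ → (-4,2,5)
river: ρ → (5,8,-1)
river: ρ → (-1,8,5)
river: ρ → (5,2,-4)
ρ-cycle length = 6 (tail of 0 descent steps not counted)

6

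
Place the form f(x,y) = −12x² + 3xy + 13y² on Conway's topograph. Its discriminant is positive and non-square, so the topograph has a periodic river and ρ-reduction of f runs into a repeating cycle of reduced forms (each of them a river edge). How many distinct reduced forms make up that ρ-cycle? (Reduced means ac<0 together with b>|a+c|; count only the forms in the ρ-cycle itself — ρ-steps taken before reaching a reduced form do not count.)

D = 633, ⌊√D⌋ = 25
river: ρ → (13,23,-2)
river: ρ → (-2,25,1)
river: ρ → (1,25,-2)
river: ρ → (-2,23,13)
river: ρ → (13,3,-12)
river: ρ → (-12,21,4)
river: ρ → (4,19,-17)
river: ρ → (-17,15,6)
river: ρ → (6,21,-8)
river: ρ → (-8,11,16)
river: ρ → (16,21,-3)
river: ρ → (-3,21,16)
river: ρ → (16,11,-8)
river: ρ → (-8,21,6)
river: ρ → (6,15,-17)
river: ρ → (-17,19,4)
river: ρ → (4,21,-12)
river: ρ → (-12,3,13)
ρ-cycle length = 18 (tail of 0 descent steps not counted)

18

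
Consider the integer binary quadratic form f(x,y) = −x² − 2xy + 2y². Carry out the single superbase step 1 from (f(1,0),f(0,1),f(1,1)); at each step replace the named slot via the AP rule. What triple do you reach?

start (-1,2,-1) = (f(1,0),f(0,1),f(1,1))
replace slot 1: 2·(2+(-1)) − (-1) = 3 → (3,2,-1)

3,2,-1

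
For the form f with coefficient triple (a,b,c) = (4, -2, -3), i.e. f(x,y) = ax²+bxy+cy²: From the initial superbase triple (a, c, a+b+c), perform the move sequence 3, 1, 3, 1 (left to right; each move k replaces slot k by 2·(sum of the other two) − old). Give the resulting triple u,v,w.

start (4,-3,-1) = (f(1,0),f(0,1),f(1,1))
replace slot 3: 2·(4+(-3)) − (-1) = 3 → (4,-3,3)
replace slot 1: 2·((-3)+3) − 4 = -4 → (-4,-3,3)
replace slot 3: 2·((-4)+(-3)) − 3 = -17 → (-4,-3,-17)
replace slot 1: 2·((-3)+(-17)) − (-4) = -36 → (-36,-3,-17)

-36,-3,-17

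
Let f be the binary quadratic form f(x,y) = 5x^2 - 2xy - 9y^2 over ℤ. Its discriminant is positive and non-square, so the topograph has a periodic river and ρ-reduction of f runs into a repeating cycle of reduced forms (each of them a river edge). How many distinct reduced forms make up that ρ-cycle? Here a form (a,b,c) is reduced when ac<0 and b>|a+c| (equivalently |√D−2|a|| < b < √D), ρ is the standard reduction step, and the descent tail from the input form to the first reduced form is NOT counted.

D = 184, ⌊√D⌋ = 13
descent: ρ → (-9,2,5)
descent: ρ → (5,8,-6)  [lands on river]
river: ρ → (-6,4,7)
river: ρ → (7,10,-3)
river: ρ → (-3,8,10)
river: ρ → (10,12,-1)
river: ρ → (-1,12,10)
river: ρ → (10,8,-3)
river: ρ → (-3,10,7)
river: ρ → (7,4,-6)
river: ρ → (-6,8,5)
river: ρ → (5,12,-2)
river: ρ → (-2,12,5)
ρ-cycle length = 12 (tail of 2 descent steps not counted)

12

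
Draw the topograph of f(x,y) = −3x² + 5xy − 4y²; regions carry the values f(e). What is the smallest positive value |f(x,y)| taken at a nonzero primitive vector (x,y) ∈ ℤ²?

translate: b→1 (≡-5 mod 6), so (3,-5,4)→(3,1,2)
flip: (3,1,2)→(2,-1,3)
reduced (well bottom): (2,-1,3) with a≤c, −a<b≤a
well minimum |f| = |-2| = 2 (negative-definite)

2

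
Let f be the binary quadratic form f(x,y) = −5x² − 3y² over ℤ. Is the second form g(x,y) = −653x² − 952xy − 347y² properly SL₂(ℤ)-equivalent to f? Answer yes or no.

D₁ = -60, D₂ = -60
f is negative-definite; reduce −f:
−f: flip: (5,0,3)→(3,0,5)
−f: reduced (well bottom): (3,0,5) with a≤c, −a<b≤a
flip sign back: reduced form of f is (-3,0,-5)
g is negative-definite; reduce −g:
−g: translate: b→-354 (≡952 mod 1306), so (653,952,347)→(653,-354,48)
−g: flip: (653,-354,48)→(48,354,653)
−g: translate: b→-30 (≡354 mod 96), so (48,354,653)→(48,-30,5)
−g: flip: (48,-30,5)→(5,30,48)
−g: translate: b→0 (≡30 mod 10), so (5,30,48)→(5,0,3)
−g: flip: (5,0,3)→(3,0,5)
−g: reduced (well bottom): (3,0,5) with a≤c, −a<b≤a
flip sign back: reduced form of g is (-3,0,-5)
reduced forms (-3, 0, -5) vs (-3, 0, -5) ⇒ equivalent

yes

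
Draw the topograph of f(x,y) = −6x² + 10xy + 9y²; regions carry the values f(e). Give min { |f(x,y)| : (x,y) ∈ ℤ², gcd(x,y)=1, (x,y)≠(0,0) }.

river: ρ → (9,8,-7)
river: ρ → (-7,6,10)
river: ρ → (10,14,-3)
river: ρ → (-3,16,5)
river: ρ → (5,14,-6)
river: ρ → (-6,10,9)
closes: descent 0, river 6
min |a| on river = 3

3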